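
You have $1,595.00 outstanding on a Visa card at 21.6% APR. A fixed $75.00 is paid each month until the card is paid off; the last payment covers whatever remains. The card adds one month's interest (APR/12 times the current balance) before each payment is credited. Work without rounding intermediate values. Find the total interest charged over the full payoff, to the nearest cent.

$433.75

Monthly rate r = 21.6%/12 = 1.8% = 0.018.
Payoff takes n = ⌈−ln(1 − rB₀/P)/ln(1+r)⌉ = ⌈27.050⌉ = 28 payments; the last is $3.75.
Total paid = 27·$75.00 + $3.75 = $2,028.75.
Total interest = total paid − principal = $2,028.75 − $1,595.00 = $433.75.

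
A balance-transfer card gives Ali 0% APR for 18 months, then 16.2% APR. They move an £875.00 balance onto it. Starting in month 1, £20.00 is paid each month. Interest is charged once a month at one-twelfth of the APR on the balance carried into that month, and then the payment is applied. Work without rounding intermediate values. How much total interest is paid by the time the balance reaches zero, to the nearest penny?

Promo months 1–18 at r₀ = 0%/12 = 0; months 19+ at r₁ = 16.2%/12 = 0.0135.
After month 18 (no interest yet): B = £875.00 − 18·£20.00 = £515.00.
Then at r₁ with £20.00/mo: n₂ = −ln(1 − r₁·B/P)/ln(1+r₁) ≈ 31.85 → 32 more payments.
Total paid = 49·£20.00 + £17.07 = £997.07; interest = £997.07 − £875.00 = £122.07.

£122.07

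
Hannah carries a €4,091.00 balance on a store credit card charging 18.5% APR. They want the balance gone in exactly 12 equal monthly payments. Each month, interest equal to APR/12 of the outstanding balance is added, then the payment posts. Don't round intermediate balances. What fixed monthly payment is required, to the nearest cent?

€376.04

Monthly rate r = 18.5%/12 = 1.54167% = 0.0154167.
Level-payment amortization: P = B₀·r / (1 − (1+r)^(−n)) = 4091.00·0.0154167 / (1 − 1.01542^(−12)).
Denominator 1 − (1+r)^(−12) = 0.16772174.
P = 63.0696 / 0.16772174 ≈ 376.04.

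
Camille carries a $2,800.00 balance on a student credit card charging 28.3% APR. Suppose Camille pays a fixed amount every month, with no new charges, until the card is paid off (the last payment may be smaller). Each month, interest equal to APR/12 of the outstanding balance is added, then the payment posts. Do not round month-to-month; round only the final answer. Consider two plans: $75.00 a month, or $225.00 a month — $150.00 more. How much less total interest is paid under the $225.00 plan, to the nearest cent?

Monthly rate r = 28.3%/12 = 2.35833% = 0.0235833.
At $75.00/mo: n = ⌈−ln(1 − rB₀/P)/ln(1+r)⌉ = 92 payments (last $9.12); total interest = total paid − $2,800.00 = $4,034.12.
At $225.00/mo: 15 payments (last $203.63); total interest $553.63.
Interest saved = $4,034.12 − $553.63 = $3,480.49.

$3,480.49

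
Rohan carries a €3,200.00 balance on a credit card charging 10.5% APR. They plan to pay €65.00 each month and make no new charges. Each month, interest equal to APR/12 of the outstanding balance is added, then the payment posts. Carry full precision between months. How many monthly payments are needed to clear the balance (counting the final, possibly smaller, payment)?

65 months

Monthly rate r = 10.5%/12 = 0.875% = 0.00875.
Recurrence: B ← B·(1+r) − €65.00.
Month 1: interest €28.00; balance after payment €3,163.00.
Month 2: interest €27.68; balance after payment €3,125.68.
Closed form: n = −ln(1 − rB₀/P)/ln(1+r) = −ln(0.56923)/ln(1.00875) ≈ 64.678, so the balance reaches zero during payment 65.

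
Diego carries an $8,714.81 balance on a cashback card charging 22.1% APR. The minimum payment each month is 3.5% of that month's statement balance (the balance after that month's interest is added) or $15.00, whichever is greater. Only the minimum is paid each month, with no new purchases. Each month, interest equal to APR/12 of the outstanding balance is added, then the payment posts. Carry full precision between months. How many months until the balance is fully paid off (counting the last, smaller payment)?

215 months

Monthly rate r = 22.1%/12 = 1.84167% = 0.0184167.
While 3.5% of the post-interest balance exceeds $15.00, each month B ← (B·(1+r))·(1 − 0.035), i.e. B shrinks by the factor (1+r)·0.965 = 0.98277.
This holds for months 1–175. Entering month 176 the balance is $416.39; 3.5% of the post-interest balance is now below $15.00, so the flat $15.00 minimum applies from here.
From month 176 a fixed $15.00 at rate r clears $416.39 in 40 more payments. Total: 175 + 40 = 215 months.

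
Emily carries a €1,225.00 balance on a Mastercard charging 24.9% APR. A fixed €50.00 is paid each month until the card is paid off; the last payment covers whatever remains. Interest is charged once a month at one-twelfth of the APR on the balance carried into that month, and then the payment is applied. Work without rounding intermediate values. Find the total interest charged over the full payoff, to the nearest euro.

Monthly rate r = 24.9%/12 = 2.075% = 0.02075.
Payoff takes n = ⌈−ln(1 − rB₀/P)/ln(1+r)⌉ = ⌈34.573⌉ = 35 payments; the last is €28.75.
Total paid = 34·€50.00 + €28.75 = €1,728.75.
Total interest = total paid − principal = €1,728.75 − €1,225.00 = €503.75.

€504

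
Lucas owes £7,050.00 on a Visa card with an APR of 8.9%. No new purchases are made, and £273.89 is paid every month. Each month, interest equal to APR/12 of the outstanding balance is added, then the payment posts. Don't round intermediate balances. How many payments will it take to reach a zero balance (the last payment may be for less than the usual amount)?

29 months

Monthly rate r = 8.9%/12 = 0.741667% = 0.00741667.
Recurrence: B ← B·(1+r) − £273.89.
Month 1: interest £52.29; balance after payment £6,828.40.
Month 2: interest £50.64; balance after payment £6,605.15.
Closed form: n = −ln(1 − rB₀/P)/ln(1+r) = −ln(0.80909)/ln(1.00742) ≈ 28.669, so the balance reaches zero during payment 29.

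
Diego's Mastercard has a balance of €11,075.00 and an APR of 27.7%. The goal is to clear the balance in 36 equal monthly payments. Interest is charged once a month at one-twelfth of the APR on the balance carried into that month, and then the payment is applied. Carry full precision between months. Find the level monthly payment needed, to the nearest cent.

€456.31

Monthly rate r = 27.7%/12 = 2.30833% = 0.0230833.
Level-payment amortization: P = B₀·r / (1 − (1+r)^(−n)) = 11075.00·0.0230833 / (1 − 1.02308^(−36)).
Denominator 1 − (1+r)^(−36) = 0.560252228.
P = 255.648 / 0.560252228 ≈ 456.31.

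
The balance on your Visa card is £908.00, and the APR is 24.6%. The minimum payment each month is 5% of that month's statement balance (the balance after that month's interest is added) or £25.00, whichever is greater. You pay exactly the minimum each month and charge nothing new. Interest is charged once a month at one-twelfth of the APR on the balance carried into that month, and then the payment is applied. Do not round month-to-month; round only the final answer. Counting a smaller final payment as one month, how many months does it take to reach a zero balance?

46 months

Monthly rate r = 24.6%/12 = 2.05% = 0.0205.
While 5% of the post-interest balance exceeds £25.00, each month B ← (B·(1+r))·(1 − 0.05), i.e. B shrinks by the factor (1+r)·0.95 = 0.96947.
This holds for months 1–20. Entering month 21 the balance is £488.45; 5% of the post-interest balance is now below £25.00, so the flat £25.00 minimum applies from here.
From month 21 a fixed £25.00 at rate r clears £488.45 in 26 more payments. Total: 20 + 26 = 46 months.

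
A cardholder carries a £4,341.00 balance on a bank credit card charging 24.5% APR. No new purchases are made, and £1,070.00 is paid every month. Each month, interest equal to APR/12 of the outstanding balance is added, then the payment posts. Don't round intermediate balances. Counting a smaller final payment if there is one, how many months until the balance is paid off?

Monthly rate r = 24.5%/12 = 2.04167% = 0.0204167.
Recurrence: B ← B·(1+r) − £1,070.00.
Month 1: interest £88.63; balance after payment £3,359.63.
Month 2: interest £68.59; balance after payment £2,358.22.
Month 3: interest £48.15; balance after payment £1,336.37.
Month 4: interest £27.28; balance after payment £293.65.
Month 5: interest £6.00; balance after payment £0.00.

5 payments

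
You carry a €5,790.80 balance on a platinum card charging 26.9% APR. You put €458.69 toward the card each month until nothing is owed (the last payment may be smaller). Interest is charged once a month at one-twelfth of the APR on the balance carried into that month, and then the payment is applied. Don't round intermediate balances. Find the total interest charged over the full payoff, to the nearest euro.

€1,093

Monthly rate r = 26.9%/12 = 2.24167% = 0.0224167.
Payoff takes n = ⌈−ln(1 − rB₀/P)/ln(1+r)⌉ = ⌈15.007⌉ = 16 payments; the last is €3.06.
Total paid = 15·€458.69 + €3.06 = €6,883.41.
Total interest = total paid − principal = €6,883.41 − €5,790.80 = €1,092.61.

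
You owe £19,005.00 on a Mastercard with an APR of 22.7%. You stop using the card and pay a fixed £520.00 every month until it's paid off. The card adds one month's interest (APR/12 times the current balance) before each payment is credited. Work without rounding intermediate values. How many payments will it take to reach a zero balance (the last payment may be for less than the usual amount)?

63 payments

Monthly rate r = 22.7%/12 = 1.89167% = 0.0189167.
Recurrence: B ← B·(1+r) − £520.00.
Month 1: interest £359.51; balance after payment £18,844.51.
Month 2: interest £356.48; balance after payment £18,680.99.
Closed form: n = −ln(1 − rB₀/P)/ln(1+r) = −ln(0.30863)/ln(1.01892) ≈ 62.732, so the balance reaches zero during payment 63.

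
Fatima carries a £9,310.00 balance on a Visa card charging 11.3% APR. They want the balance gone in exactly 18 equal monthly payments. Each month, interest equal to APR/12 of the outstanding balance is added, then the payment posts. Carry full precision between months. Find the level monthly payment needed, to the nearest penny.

£564.72

Monthly rate r = 11.3%/12 = 0.941667% = 0.00941667.
Level-payment amortization: P = B₀·r / (1 − (1+r)^(−n)) = 9310.00·0.00941667 / (1 − 1.00942^(−18)).
Denominator 1 − (1+r)^(−18) = 0.155243545.
P = 87.6692 / 0.155243545 ≈ 564.72.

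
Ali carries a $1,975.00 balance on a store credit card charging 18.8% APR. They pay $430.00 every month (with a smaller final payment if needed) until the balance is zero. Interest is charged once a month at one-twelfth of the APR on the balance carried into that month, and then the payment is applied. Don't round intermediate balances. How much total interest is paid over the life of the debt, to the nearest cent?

Monthly rate r = 18.8%/12 = 1.56667% = 0.0156667.
Payoff takes n = ⌈−ln(1 − rB₀/P)/ln(1+r)⌉ = ⌈4.804⌉ = 5 payments; the last is $346.20.
Total paid = 4·$430.00 + $346.20 = $2,066.20.
Total interest = total paid − principal = $2,066.20 − $1,975.00 = $91.20.

$91.20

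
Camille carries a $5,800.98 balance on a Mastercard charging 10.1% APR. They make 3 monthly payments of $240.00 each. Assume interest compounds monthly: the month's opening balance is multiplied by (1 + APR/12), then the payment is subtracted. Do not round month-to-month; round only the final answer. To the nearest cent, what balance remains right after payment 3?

Monthly rate r = 10.1%/12 = 0.841667% = 0.00841667.
Each month: B ← B·(1+r) − $240.00.
Month 1: interest $48.82; balance after payment $5,609.80.
Month 2: interest $47.22; balance after payment $5,417.02.
Month 3: interest $45.59; balance after payment $5,222.61.

$5,222.61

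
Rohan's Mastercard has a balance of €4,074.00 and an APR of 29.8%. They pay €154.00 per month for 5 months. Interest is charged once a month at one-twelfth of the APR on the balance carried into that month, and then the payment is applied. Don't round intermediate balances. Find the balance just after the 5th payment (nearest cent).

€3,796.41

Monthly rate r = 29.8%/12 = 2.48333% = 0.0248333.
Each month: B ← B·(1+r) − €154.00.
Month 1: interest €101.17; balance after payment €4,021.17.
Month 2: interest €99.86; balance after payment €3,967.03.
Month 3: interest €98.51; balance after payment €3,911.54.
Month 4: interest €97.14; balance after payment €3,854.68.
Month 5: interest €95.72; balance after payment €3,796.41.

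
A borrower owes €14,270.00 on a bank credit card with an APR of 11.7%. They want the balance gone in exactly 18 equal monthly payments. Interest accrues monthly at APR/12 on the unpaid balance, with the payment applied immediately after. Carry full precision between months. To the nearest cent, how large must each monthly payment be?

Monthly rate r = 11.7%/12 = 0.975% = 0.00975.
Level-payment amortization: P = B₀·r / (1 − (1+r)^(−n)) = 14270.00·0.00975 / (1 − 1.00975^(−18)).
Denominator 1 − (1+r)^(−18) = 0.160249083.
P = 139.132 / 0.160249083 ≈ 868.23.

€868.23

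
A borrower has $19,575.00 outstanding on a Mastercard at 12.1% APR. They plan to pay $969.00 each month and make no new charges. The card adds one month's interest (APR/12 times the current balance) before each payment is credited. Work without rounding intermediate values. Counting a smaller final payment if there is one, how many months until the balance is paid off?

Monthly rate r = 12.1%/12 = 1.00833% = 0.0100833.
Recurrence: B ← B·(1+r) − $969.00.
Month 1: interest $197.38; balance after payment $18,803.38.
Month 2: interest $189.60; balance after payment $18,023.98.
Closed form: n = −ln(1 − rB₀/P)/ln(1+r) = −ln(0.7963)/ln(1.01008) ≈ 22.703, so the balance reaches zero during payment 23.

23 months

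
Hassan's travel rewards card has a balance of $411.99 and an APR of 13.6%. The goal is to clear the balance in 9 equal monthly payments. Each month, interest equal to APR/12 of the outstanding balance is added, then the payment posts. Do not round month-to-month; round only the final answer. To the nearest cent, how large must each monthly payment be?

Monthly rate r = 13.6%/12 = 1.13333% = 0.0113333.
Level-payment amortization: P = B₀·r / (1 − (1+r)^(−n)) = 411.99·0.0113333 / (1 − 1.01133^(−9)).
Denominator 1 − (1+r)^(−9) = 0.096452259.
P = 4.66922 / 0.096452259 ≈ 48.41.

$48.41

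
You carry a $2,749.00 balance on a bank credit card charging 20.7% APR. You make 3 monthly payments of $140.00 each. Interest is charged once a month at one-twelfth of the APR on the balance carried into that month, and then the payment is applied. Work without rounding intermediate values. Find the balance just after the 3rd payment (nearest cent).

Monthly rate r = 20.7%/12 = 1.725% = 0.01725.
Each month: B ← B·(1+r) − $140.00.
Month 1: interest $47.42; balance after payment $2,656.42.
Month 2: interest $45.82; balance after payment $2,562.24.
Month 3: interest $44.20; balance after payment $2,466.44.

$2,466.44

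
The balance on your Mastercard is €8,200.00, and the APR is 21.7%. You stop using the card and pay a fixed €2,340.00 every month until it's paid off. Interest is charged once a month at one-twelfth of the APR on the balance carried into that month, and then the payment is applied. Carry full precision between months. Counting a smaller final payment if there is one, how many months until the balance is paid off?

4 months

Monthly rate r = 21.7%/12 = 1.80833% = 0.0180833.
Recurrence: B ← B·(1+r) − €2,340.00.
Month 1: interest €148.28; balance after payment €6,008.28.
Month 2: interest €108.65; balance after payment €3,776.93.
Month 3: interest €68.30; balance after payment €1,505.23.
Month 4: interest €27.22; balance after payment €0.00.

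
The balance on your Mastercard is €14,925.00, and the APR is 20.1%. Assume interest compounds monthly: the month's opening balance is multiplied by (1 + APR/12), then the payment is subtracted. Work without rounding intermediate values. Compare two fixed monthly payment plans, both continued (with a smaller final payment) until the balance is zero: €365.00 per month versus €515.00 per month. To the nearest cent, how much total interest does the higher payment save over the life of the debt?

Monthly rate r = 20.1%/12 = 1.675% = 0.01675.
At €365.00/mo: n = ⌈−ln(1 − rB₀/P)/ln(1+r)⌉ = 70 payments (last €192.66); total interest = total paid − €14,925.00 = €10,452.66.
At €515.00/mo: 40 payments (last €513.86); total interest €5,673.86.
Interest saved = €10,452.66 − €5,673.86 = €4,778.80.

€4,778.80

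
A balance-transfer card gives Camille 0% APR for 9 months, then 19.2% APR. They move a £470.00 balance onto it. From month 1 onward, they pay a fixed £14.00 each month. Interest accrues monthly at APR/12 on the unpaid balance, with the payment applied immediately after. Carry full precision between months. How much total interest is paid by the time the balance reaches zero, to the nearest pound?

Promo months 1–9 at r₀ = 0%/12 = 0; months 10+ at r₁ = 19.2%/12 = 0.016.
After month 9 (no interest yet): B = £470.00 − 9·£14.00 = £344.00.
Then at r₁ with £14.00/mo: n₂ = −ln(1 − r₁·B/P)/ln(1+r₁) ≈ 31.47 → 32 more payments.
Total paid = 40·£14.00 + £6.54 = £566.54; interest = £566.54 − £470.00 = £96.54.

£97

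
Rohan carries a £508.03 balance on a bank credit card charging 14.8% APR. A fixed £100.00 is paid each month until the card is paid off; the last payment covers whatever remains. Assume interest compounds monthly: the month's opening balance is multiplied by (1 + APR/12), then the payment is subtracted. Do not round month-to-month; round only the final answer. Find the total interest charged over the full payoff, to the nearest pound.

Monthly rate r = 14.8%/12 = 1.23333% = 0.0123333.
Payoff takes n = ⌈−ln(1 − rB₀/P)/ln(1+r)⌉ = ⌈5.279⌉ = 6 payments; the last is £28.00.
Total paid = 5·£100.00 + £28.00 = £528.00.
Total interest = total paid − principal = £528.00 − £508.03 = £19.97.

£20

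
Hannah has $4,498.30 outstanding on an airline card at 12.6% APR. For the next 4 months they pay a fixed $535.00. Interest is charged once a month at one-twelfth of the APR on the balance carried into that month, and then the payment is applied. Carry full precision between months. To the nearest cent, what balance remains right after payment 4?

Monthly rate r = 12.6%/12 = 1.05% = 0.0105.
Each month: B ← B·(1+r) − $535.00.
Month 1: interest $47.23; balance after payment $4,010.53.
Month 2: interest $42.11; balance after payment $3,517.64.
Month 3: interest $36.94; balance after payment $3,019.58.
Month 4: interest $31.71; balance after payment $2,516.28.

$2,516.28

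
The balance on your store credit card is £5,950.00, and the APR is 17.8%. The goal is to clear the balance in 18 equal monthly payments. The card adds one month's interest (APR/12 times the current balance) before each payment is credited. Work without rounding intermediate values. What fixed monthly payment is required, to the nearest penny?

Monthly rate r = 17.8%/12 = 1.48333% = 0.0148333.
Level-payment amortization: P = B₀·r / (1 − (1+r)^(−n)) = 5950.00·0.0148333 / (1 − 1.01483^(−18)).
Denominator 1 − (1+r)^(−18) = 0.23282406.
P = 88.2583 / 0.23282406 ≈ 379.08.

£379.08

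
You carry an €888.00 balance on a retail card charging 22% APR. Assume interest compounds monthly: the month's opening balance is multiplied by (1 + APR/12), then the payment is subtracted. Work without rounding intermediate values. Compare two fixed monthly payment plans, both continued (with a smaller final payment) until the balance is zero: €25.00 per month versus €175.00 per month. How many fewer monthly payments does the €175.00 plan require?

52 fewer payments

Monthly rate r = 22%/12 = 1.83333% = 0.0183333.
At €25.00/mo: n = ⌈−ln(1 − rB₀/P)/ln(1+r)⌉ = 58 payments (last €24.39); total interest = total paid − €888.00 = €561.39.
At €175.00/mo: 6 payments (last €65.95); total interest €52.95.
Payments saved = 58 − 6 = 52.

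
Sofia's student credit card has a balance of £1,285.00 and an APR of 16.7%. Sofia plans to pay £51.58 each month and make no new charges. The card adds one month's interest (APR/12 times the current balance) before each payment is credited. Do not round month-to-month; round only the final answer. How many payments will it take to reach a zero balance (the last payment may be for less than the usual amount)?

31 payments

Monthly rate r = 16.7%/12 = 1.39167% = 0.0139167.
Recurrence: B ← B·(1+r) − £51.58.
Month 1: interest £17.88; balance after payment £1,251.30.
Month 2: interest £17.41; balance after payment £1,217.14.
Closed form: n = −ln(1 − rB₀/P)/ln(1+r) = −ln(0.6533)/ln(1.01392) ≈ 30.803, so the balance reaches zero during payment 31.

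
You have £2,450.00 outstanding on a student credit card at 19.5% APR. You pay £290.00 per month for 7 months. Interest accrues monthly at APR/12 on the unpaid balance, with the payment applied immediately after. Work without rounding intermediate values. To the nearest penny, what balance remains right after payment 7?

Monthly rate r = 19.5%/12 = 1.625% = 0.01625.
Each month: B ← B·(1+r) − £290.00.
Month 1: interest £39.81; balance after payment £2,199.81.
Month 2: interest £35.75; balance after payment £1,945.56.
Month 3: interest £31.62; balance after payment £1,687.17.
Month 4: interest £27.42; balance after payment £1,424.59.
Month 5: interest £23.15; balance after payment £1,157.74.
Month 6: interest £18.81; balance after payment £886.55.
Month 7: interest £14.41; balance after payment £610.96.

£610.96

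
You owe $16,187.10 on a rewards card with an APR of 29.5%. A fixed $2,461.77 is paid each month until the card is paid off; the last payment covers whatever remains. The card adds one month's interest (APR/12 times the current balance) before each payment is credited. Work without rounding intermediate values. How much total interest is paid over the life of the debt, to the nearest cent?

Monthly rate r = 29.5%/12 = 2.45833% = 0.0245833.
Payoff takes n = ⌈−ln(1 − rB₀/P)/ln(1+r)⌉ = ⌈7.260⌉ = 8 payments; the last is $645.53.
Total paid = 7·$2,461.77 + $645.53 = $17,877.92.
Total interest = total paid − principal = $17,877.92 − $16,187.10 = $1,690.82.

$1,690.82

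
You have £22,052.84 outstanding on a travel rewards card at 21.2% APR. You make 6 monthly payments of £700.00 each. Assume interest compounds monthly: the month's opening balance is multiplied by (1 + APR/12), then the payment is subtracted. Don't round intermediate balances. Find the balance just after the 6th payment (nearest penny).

£20,106.22

Monthly rate r = 21.2%/12 = 1.76667% = 0.0176667.
Each month: B ← B·(1+r) − £700.00.
Month 1: interest £389.60; balance after payment £21,742.44.
Month 2: interest £384.12; balance after payment £21,426.56.
Month 3: interest £378.54; balance after payment £21,105.09.
Month 4: interest £372.86; balance after payment £20,777.95.
Month 5: interest £367.08; balance after payment £20,445.03.
Month 6: interest £361.20; balance after payment £20,106.22.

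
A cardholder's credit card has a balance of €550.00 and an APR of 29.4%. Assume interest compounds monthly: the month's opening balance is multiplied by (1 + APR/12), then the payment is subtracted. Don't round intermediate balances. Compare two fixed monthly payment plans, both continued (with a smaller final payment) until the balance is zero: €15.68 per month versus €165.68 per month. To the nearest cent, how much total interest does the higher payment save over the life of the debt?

Monthly rate r = 29.4%/12 = 2.45% = 0.0245.
At €15.68/mo: n = ⌈−ln(1 − rB₀/P)/ln(1+r)⌉ = 82 payments (last €0.71); total interest = total paid − €550.00 = €720.79.
At €165.68/mo: 4 payments (last €84.12); total interest €31.16.
Interest saved = €720.79 − €31.16 = €689.63.

€689.63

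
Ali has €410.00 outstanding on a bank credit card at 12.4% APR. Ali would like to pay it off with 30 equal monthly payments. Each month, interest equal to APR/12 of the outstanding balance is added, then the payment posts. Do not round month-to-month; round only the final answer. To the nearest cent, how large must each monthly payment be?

Monthly rate r = 12.4%/12 = 1.03333% = 0.0103333.
Level-payment amortization: P = B₀·r / (1 − (1+r)^(−n)) = 410.00·0.0103333 / (1 − 1.01033^(−30)).
Denominator 1 − (1+r)^(−30) = 0.265385408.
P = 4.23667 / 0.265385408 ≈ 15.96.

€15.96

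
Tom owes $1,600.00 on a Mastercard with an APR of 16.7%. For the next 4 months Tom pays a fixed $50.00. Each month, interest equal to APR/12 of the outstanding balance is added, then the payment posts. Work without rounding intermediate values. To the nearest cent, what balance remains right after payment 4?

Monthly rate r = 16.7%/12 = 1.39167% = 0.0139167.
Each month: B ← B·(1+r) − $50.00.
Month 1: interest $22.27; balance after payment $1,572.27.
Month 2: interest $21.88; balance after payment $1,544.15.
Month 3: interest $21.49; balance after payment $1,515.64.
Month 4: interest $21.09; balance after payment $1,486.73.

$1,486.73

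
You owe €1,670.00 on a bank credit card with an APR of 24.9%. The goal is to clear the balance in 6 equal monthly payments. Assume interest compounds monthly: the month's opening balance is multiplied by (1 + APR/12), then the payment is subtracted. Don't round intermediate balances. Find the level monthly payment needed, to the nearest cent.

€298.89

Monthly rate r = 24.9%/12 = 2.075% = 0.02075.
Level-payment amortization: P = B₀·r / (1 − (1+r)^(−n)) = 1670.00·0.02075 / (1 − 1.02075^(−6)).
Denominator 1 − (1+r)^(−6) = 0.115936076.
P = 34.6525 / 0.115936076 ≈ 298.89.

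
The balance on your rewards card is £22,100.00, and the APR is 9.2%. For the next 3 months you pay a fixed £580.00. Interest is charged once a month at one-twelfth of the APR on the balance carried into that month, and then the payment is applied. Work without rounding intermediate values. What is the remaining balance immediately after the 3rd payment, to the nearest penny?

Monthly rate r = 9.2%/12 = 0.766667% = 0.00766667.
Each month: B ← B·(1+r) − £580.00.
Month 1: interest £169.43; balance after payment £21,689.43.
Month 2: interest £166.29; balance after payment £21,275.72.
Month 3: interest £163.11; balance after payment £20,858.83.

£20,858.83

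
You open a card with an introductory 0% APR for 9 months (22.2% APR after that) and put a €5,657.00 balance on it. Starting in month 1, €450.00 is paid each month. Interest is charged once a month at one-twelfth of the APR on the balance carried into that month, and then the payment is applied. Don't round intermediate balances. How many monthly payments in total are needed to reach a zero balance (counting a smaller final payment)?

13 payments

Promo months 1–9 at r₀ = 0%/12 = 0; months 10+ at r₁ = 22.2%/12 = 0.0185.
After month 9 (no interest yet): B = €5,657.00 − 9·€450.00 = €1,607.00.
Then at r₁ with €450.00/mo: n₂ = −ln(1 − r₁·B/P)/ln(1+r₁) ≈ 3.73 → 4 more payments.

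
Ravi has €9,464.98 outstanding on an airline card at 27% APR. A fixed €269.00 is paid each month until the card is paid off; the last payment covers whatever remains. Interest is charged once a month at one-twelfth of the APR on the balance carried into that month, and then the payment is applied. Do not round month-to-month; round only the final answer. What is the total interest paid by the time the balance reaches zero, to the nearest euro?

Monthly rate r = 27%/12 = 2.25% = 0.0225.
Payoff takes n = ⌈−ln(1 − rB₀/P)/ln(1+r)⌉ = ⌈70.501⌉ = 71 payments; the last is €135.42.
Total paid = 70·€269.00 + €135.42 = €18,965.42.
Total interest = total paid − principal = €18,965.42 − €9,464.98 = €9,500.44.

€9,500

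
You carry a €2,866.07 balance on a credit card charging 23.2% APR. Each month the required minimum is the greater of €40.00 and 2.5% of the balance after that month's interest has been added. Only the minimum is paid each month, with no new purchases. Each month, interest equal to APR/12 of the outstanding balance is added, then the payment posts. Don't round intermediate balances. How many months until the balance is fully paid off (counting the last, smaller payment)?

Monthly rate r = 23.2%/12 = 1.93333% = 0.0193333.
While 2.5% of the post-interest balance exceeds €40.00, each month B ← (B·(1+r))·(1 − 0.025), i.e. B shrinks by the factor (1+r)·0.975 = 0.99385.
This holds for months 1–98. Entering month 99 the balance is €1,565.77; 2.5% of the post-interest balance is now below €40.00, so the flat €40.00 minimum applies from here.
From month 99 a fixed €40.00 at rate r clears €1,565.77 in 74 more payments. Total: 98 + 74 = 172 months.

172 months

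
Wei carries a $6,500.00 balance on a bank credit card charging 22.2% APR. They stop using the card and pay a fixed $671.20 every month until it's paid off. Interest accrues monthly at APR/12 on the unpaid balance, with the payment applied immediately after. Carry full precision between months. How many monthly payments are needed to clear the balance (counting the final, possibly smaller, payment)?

11 months

Monthly rate r = 22.2%/12 = 1.85% = 0.0185.
Recurrence: B ← B·(1+r) − $671.20.
Month 1: interest $120.25; balance after payment $5,949.05.
Month 2: interest $110.06; balance after payment $5,387.91.
Closed form: n = −ln(1 − rB₀/P)/ln(1+r) = −ln(0.82084)/ln(1.0185) ≈ 10.770, so the balance reaches zero during payment 11.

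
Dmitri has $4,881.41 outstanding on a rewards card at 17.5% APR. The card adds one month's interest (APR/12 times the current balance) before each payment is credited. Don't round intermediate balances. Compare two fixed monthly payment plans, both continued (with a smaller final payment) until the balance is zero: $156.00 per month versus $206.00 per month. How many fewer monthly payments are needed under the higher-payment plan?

13 fewer payments

Monthly rate r = 17.5%/12 = 1.45833% = 0.0145833.
At $156.00/mo: n = ⌈−ln(1 − rB₀/P)/ln(1+r)⌉ = 43 payments (last $14.46); total interest = total paid − $4,881.41 = $1,685.05.
At $206.00/mo: 30 payments (last $59.02); total interest $1,151.61.
Payments saved = 43 − 30 = 13.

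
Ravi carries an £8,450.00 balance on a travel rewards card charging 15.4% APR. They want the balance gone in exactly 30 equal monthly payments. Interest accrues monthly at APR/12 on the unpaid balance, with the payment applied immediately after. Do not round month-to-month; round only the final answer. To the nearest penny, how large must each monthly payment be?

£341.14

Monthly rate r = 15.4%/12 = 1.28333% = 0.0128333.
Level-payment amortization: P = B₀·r / (1 − (1+r)^(−n)) = 8450.00·0.0128333 / (1 − 1.01283^(−30)).
Denominator 1 − (1+r)^(−30) = 0.317880569.
P = 108.442 / 0.317880569 ≈ 341.14.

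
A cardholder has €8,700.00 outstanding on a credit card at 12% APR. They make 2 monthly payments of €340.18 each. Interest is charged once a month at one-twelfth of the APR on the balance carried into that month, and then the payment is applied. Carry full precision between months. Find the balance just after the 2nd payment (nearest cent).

€8,191.11

Monthly rate r = 12%/12 = 1% = 0.01.
Each month: B ← B·(1+r) − €340.18.
Month 1: interest €87.00; balance after payment €8,446.82.
Month 2: interest €84.47; balance after payment €8,191.11.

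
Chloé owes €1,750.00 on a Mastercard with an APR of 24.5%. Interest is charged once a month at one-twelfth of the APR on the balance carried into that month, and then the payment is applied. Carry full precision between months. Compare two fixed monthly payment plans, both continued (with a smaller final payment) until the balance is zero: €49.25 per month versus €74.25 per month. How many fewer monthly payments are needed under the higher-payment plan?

31 fewer payments

Monthly rate r = 24.5%/12 = 2.04167% = 0.0204167.
At €49.25/mo: n = ⌈−ln(1 − rB₀/P)/ln(1+r)⌉ = 64 payments (last €47.25); total interest = total paid − €1,750.00 = €1,400.00.
At €74.25/mo: 33 payments (last €35.03); total interest €661.03.
Payments saved = 64 − 33 = 31.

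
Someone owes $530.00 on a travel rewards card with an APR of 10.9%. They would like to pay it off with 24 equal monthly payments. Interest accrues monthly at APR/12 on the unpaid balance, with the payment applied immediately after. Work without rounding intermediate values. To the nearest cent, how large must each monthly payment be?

$24.68

Monthly rate r = 10.9%/12 = 0.908333% = 0.00908333.
Level-payment amortization: P = B₀·r / (1 − (1+r)^(−n)) = 530.00·0.00908333 / (1 − 1.00908^(−24)).
Denominator 1 − (1+r)^(−24) = 0.195082806.
P = 4.81417 / 0.195082806 ≈ 24.68.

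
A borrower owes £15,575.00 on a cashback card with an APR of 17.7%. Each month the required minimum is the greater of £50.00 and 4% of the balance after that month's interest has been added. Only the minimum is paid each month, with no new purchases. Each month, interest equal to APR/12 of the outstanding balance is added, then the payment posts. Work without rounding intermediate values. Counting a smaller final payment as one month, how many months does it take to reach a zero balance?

128 months

Monthly rate r = 17.7%/12 = 1.475% = 0.01475.
While 4% of the post-interest balance exceeds £50.00, each month B ← (B·(1+r))·(1 − 0.04), i.e. B shrinks by the factor (1+r)·0.96 = 0.97416.
This holds for months 1–97. Entering month 98 the balance is £1,229.04; 4% of the post-interest balance is now below £50.00, so the flat £50.00 minimum applies from here.
From month 98 a fixed £50.00 at rate r clears £1,229.04 in 31 more payments. Total: 97 + 31 = 128 months.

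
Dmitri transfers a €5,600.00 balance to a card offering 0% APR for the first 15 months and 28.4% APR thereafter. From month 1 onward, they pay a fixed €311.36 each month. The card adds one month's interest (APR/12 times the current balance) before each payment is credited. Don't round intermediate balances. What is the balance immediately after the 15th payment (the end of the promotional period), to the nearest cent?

Promo months 1–15 at r₀ = 0%/12 = 0; months 16+ at r₁ = 28.4%/12 = 0.0236667.
After month 15 (no interest yet): B = €5,600.00 − 15·€311.36 = €929.60.

€929.60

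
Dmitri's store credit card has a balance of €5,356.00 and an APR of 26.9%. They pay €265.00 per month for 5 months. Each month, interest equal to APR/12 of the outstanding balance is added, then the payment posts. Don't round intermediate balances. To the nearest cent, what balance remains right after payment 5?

Monthly rate r = 26.9%/12 = 2.24167% = 0.0224167.
Each month: B ← B·(1+r) − €265.00.
Month 1: interest €120.06; balance after payment €5,211.06.
Month 2: interest €116.81; balance after payment €5,062.88.
Month 3: interest €113.49; balance after payment €4,911.37.
Month 4: interest €110.10; balance after payment €4,756.47.
Month 5: interest €106.62; balance after payment €4,598.09.

€4,598.09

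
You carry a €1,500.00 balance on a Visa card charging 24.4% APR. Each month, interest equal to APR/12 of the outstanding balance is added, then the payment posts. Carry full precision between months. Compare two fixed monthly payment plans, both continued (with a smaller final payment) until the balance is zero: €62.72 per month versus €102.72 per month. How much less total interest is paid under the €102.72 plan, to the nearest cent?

€277.50

Monthly rate r = 24.4%/12 = 2.03333% = 0.0203333.
At €62.72/mo: n = ⌈−ln(1 − rB₀/P)/ln(1+r)⌉ = 34 payments (last €5.73); total interest = total paid − €1,500.00 = €575.49.
At €102.72/mo: 18 payments (last €51.75); total interest €297.99.
Interest saved = €575.49 − €297.99 = €277.50.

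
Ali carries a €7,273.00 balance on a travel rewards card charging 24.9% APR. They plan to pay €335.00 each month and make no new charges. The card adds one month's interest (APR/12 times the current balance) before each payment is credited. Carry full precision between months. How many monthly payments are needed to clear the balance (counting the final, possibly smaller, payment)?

Monthly rate r = 24.9%/12 = 2.075% = 0.02075.
Recurrence: B ← B·(1+r) − €335.00.
Month 1: interest €150.91; balance after payment €7,088.91.
Month 2: interest €147.09; balance after payment €6,901.01.
Closed form: n = −ln(1 − rB₀/P)/ln(1+r) = −ln(0.54951)/ln(1.02075) ≈ 29.153, so the balance reaches zero during payment 30.

30 payments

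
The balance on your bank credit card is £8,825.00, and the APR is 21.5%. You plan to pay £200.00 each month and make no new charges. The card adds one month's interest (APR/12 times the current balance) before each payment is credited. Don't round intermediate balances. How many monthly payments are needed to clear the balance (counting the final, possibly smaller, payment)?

89 months

Monthly rate r = 21.5%/12 = 1.79167% = 0.0179167.
Recurrence: B ← B·(1+r) − £200.00.
Month 1: interest £158.11; balance after payment £8,783.11.
Month 2: interest £157.36; balance after payment £8,740.48.
Closed form: n = −ln(1 − rB₀/P)/ln(1+r) = −ln(0.20943)/ln(1.01792) ≈ 88.038, so the balance reaches zero during payment 89.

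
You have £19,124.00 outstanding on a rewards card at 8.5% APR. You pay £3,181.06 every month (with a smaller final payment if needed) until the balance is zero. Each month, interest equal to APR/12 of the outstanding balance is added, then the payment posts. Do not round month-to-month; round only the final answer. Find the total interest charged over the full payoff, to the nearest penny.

Monthly rate r = 8.5%/12 = 0.708333% = 0.00708333.
Payoff takes n = ⌈−ln(1 − rB₀/P)/ln(1+r)⌉ = ⌈6.165⌉ = 7 payments; the last is £527.45.
Total paid = 6·£3,181.06 + £527.45 = £19,613.81.
Total interest = total paid − principal = £19,613.81 − £19,124.00 = £489.81.

£489.81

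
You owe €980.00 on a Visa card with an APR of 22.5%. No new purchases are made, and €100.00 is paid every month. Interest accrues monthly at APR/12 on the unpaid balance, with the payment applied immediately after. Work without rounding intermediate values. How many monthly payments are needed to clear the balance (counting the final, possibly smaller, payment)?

Monthly rate r = 22.5%/12 = 1.875% = 0.01875.
Recurrence: B ← B·(1+r) − €100.00.
Month 1: interest €18.38; balance after payment €898.38.
Month 2: interest €16.84; balance after payment €815.22.
Closed form: n = −ln(1 − rB₀/P)/ln(1+r) = −ln(0.81625)/ln(1.01875) ≈ 10.930, so the balance reaches zero during payment 11.

11 months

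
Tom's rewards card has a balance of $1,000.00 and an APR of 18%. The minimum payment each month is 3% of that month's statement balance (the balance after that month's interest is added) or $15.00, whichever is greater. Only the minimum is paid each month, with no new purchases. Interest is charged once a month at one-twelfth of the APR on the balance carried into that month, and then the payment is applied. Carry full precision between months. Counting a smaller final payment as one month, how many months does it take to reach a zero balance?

Monthly rate r = 18%/12 = 1.5% = 0.015.
While 3% of the post-interest balance exceeds $15.00, each month B ← (B·(1+r))·(1 − 0.03), i.e. B shrinks by the factor (1+r)·0.97 = 0.98455.
This holds for months 1–46. Entering month 47 the balance is $488.58; 3% of the post-interest balance is now below $15.00, so the flat $15.00 minimum applies from here.
From month 47 a fixed $15.00 at rate r clears $488.58 in 46 more payments. Total: 46 + 46 = 92 months.

92 months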